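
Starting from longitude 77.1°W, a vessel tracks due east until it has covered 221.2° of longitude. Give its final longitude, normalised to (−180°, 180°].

Start at -77.1°; shift +221.2° → +144.1°.
+144.1° already lies in (−180°, 180°].

144.1°E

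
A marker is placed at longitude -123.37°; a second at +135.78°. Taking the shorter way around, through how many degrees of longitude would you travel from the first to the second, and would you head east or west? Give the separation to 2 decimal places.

100.85° west

Raw difference: 135.78 − -123.37 = 259.15°.
Normalise into (−180°, 180°]: 259.15° − 360° = -100.85°.
Negative ⇒ the second point lies to the west; separation 100.85°.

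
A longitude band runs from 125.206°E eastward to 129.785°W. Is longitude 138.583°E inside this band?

Yes

Band width going east from +125.206° to -129.785°: ((-129.785 − 125.206) mod 360) = 105.009°.
Offset of +138.583° east of the west edge: ((138.583 − 125.206) mod 360) = 13.377°.
13.377° ≤ 105.009° ⇒ inside.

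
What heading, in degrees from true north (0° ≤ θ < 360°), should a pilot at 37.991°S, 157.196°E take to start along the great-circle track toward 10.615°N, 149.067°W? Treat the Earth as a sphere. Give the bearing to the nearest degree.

Δλ = -149.067 − 157.196 = -306.263°; wrapped into (−180°, 180°]: 53.737°.
θ = atan2( sin Δλ · cos φ₂ , cos φ₁ · sin φ₂ − sin φ₁ · cos φ₂ · cos Δλ )
  = atan2(0.79251, 0.50303) = 57.595° → normalised to [0°, 360°): 57.595°.

58°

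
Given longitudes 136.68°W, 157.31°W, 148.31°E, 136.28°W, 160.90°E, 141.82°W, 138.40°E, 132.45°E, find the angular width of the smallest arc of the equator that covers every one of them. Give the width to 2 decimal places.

Sort the longitudes: -157.31°, -141.82°, -136.68°, -136.28°, +132.45°, +138.40°, +148.31°, +160.90°.
Eastward gaps between consecutive values (wrapping around): 15.49°, 5.14°, 0.40°, 268.73°, 5.95°, 9.91°, 12.59°, 41.79°.
Largest gap = 268.73° ⇒ minimal covering band is its complement: 360° − 268.73° = 91.27°.
Band runs from +132.45° eastward to -136.28°, crossing the antimeridian.

91.27°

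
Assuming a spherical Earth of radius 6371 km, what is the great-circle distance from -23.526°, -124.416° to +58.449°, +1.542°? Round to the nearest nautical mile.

Δλ = 1.542 − -124.416 = 125.958°.
Δφ = 58.449 − -23.526 = 81.975°.
a = sin²(Δφ/2) + cos φ₁ · cos φ₂ · sin²(Δλ/2) = 0.810936.
c = 2·atan2(√a, √(1−a)) = 2.24193 rad → d = 6371·c ≈ 14283.32 km ≈ 7712.37 nmi.

7712 nmi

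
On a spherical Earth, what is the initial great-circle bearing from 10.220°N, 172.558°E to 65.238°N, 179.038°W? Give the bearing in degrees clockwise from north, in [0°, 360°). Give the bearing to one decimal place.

Δλ = -179.038 − 172.558 = -351.596°; wrapped into (−180°, 180°]: 8.404°.
θ = atan2( sin Δλ · cos φ₂ , cos φ₁ · sin φ₂ − sin φ₁ · cos φ₂ · cos Δλ )
  = atan2(0.06122, 0.82013) = 4.269° → normalised to [0°, 360°): 4.269°.

4.3°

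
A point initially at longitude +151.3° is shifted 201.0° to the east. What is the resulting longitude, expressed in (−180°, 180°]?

Start at +151.3°; shift +201.0° → +352.3°.
+352.3° lies outside (−180°, 180°]; subtract 360° → -7.7°.

-7.7°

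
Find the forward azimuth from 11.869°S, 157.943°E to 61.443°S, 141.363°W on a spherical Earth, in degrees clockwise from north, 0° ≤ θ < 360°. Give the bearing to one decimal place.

152.8°

Δλ = -141.363 − 157.943 = -299.306°; wrapped into (−180°, 180°]: 60.694°.
θ = atan2( sin Δλ · cos φ₂ , cos φ₁ · sin φ₂ − sin φ₁ · cos φ₂ · cos Δλ )
  = atan2(0.41685, -0.81144) = 152.809° → normalised to [0°, 360°): 152.809°.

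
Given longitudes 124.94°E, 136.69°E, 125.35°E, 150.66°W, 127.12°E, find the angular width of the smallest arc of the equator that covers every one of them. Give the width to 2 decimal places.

84.40°

Sort the longitudes: -150.66°, +124.94°, +125.35°, +127.12°, +136.69°.
Eastward gaps between consecutive values (wrapping around): 275.60°, 0.41°, 1.77°, 9.57°, 72.65°.
Largest gap = 275.60° ⇒ minimal covering band is its complement: 360° − 275.60° = 84.40°.
Band runs from +124.94° eastward to -150.66°, crossing the antimeridian.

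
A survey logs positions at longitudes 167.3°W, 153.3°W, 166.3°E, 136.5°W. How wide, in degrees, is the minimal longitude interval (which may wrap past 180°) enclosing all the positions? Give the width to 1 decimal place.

Sort the longitudes: -167.3°, -153.3°, -136.5°, +166.3°.
Eastward gaps between consecutive values (wrapping around): 14.0°, 16.8°, 302.8°, 26.4°.
Largest gap = 302.8° ⇒ minimal covering band is its complement: 360° − 302.8° = 57.2°.
Band runs from +166.3° eastward to -136.5°, crossing the antimeridian.

57.2°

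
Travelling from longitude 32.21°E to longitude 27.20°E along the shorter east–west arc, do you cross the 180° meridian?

No

Signed shortest Δλ = ((27.20 − 32.21 + 180) mod 360) − 180 = -5.01°.
Going west by 5.01° from +32.21° reaches +27.20° without touching 180°.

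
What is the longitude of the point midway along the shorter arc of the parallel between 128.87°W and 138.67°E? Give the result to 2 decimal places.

Signed shortest Δλ from -128.87° to +138.67° is -92.46°.
Midpoint longitude = -128.87° + (-92.46°)/2 = -128.87° − 46.23° = -175.10°.
(The naïve average (-128.87 + +138.67)/2 = 4.9° is on the wrong side of the globe.)

175.10°W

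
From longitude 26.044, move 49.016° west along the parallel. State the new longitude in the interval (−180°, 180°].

Start at +26.044°; shift −49.016° → -22.972°.
-22.972° already lies in (−180°, 180°].

-22.972°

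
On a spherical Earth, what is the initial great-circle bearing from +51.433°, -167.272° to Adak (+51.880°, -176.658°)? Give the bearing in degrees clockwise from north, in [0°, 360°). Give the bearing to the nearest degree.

278°

Δλ = -176.658 − -167.272 = -9.386°.
θ = atan2( sin Δλ · cos φ₂ , cos φ₁ · sin φ₂ − sin φ₁ · cos φ₂ · cos Δλ )
  = atan2(-0.10067, 0.01426) = -81.936° → normalised to [0°, 360°): 278.064°.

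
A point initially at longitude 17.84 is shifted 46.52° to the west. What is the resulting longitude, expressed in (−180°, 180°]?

-28.68°

Start at +17.84°; shift −46.52° → -28.68°.
-28.68° already lies in (−180°, 180°].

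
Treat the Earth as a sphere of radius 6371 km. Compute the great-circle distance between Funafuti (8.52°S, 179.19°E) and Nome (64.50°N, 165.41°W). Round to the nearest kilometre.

Δλ = -165.41 − 179.19 = -344.60°; wrapped into (−180°, 180°]: 15.40°.
Δφ = 64.50 − -8.52 = 73.02°.
a = sin²(Δφ/2) + cos φ₁ · cos φ₂ · sin²(Δλ/2) = 0.361624.
c = 2·atan2(√a, √(1−a)) = 1.29038 rad → d = 6371·c ≈ 8221.04 km.

8221 km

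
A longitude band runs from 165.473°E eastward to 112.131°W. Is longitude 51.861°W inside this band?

Band width going east from +165.473° to -112.131°: ((-112.131 − 165.473) mod 360) = 82.396°.
Offset of -51.861° east of the west edge: ((-51.861 − 165.473) mod 360) = 142.666°.
142.666° > 82.396° ⇒ outside.

No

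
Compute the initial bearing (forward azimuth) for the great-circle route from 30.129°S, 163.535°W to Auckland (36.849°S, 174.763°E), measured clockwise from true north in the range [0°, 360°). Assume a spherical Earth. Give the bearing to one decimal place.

243.8°

Δλ = 174.763 − -163.535 = 338.298°; wrapped into (−180°, 180°]: -21.702°.
θ = atan2( sin Δλ · cos φ₂ , cos φ₁ · sin φ₂ − sin φ₁ · cos φ₂ · cos Δλ )
  = atan2(-0.29590, -0.14549) = -116.182° → normalised to [0°, 360°): 243.818°.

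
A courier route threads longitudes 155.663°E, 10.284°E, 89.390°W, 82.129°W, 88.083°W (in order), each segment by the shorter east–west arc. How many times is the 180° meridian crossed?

0

Leg 1: +155.663° → +10.284°, shortest Δλ = -145.379° (west) — does not cross 180°.
Leg 2: +10.284° → -89.390°, shortest Δλ = -99.674° (west) — does not cross 180°.
Leg 3: -89.390° → -82.129°, shortest Δλ = 7.261° (east) — does not cross 180°.
Leg 4: -82.129° → -88.083°, shortest Δλ = -5.954° (west) — does not cross 180°.
Total crossings: 0.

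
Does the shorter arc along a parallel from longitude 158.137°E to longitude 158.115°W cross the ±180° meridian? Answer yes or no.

Naïve |-158.115 − 158.137| = 316.252° > 180°, so the shorter arc goes the other way round — across 180°.
Signed shortest Δλ = ((-158.115 − 158.137 + 180) mod 360) − 180 = 43.748°.
Going east by 43.748° from +158.137° passes through 180° before reaching -158.115°.

Yes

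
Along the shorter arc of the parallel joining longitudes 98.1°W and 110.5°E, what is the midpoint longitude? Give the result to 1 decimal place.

Signed shortest Δλ from -98.1° to +110.5° is -151.4°.
Midpoint longitude = -98.1° + (-151.4°)/2 = -98.1° − 75.7° = -173.8°.
(The naïve average (-98.1 + +110.5)/2 = 6.2° is on the wrong side of the globe.)

173.8°W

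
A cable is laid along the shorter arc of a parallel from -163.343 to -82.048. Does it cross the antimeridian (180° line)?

Signed shortest Δλ = ((-82.048 − -163.343 + 180) mod 360) − 180 = 81.295°.
Going east by 81.295° from -163.343° reaches -82.048° without touching 180°.

No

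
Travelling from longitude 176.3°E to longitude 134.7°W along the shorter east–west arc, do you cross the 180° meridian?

Naïve |-134.7 − 176.3| = 311.0° > 180°, so the shorter arc goes the other way round — across 180°.
Signed shortest Δλ = ((-134.7 − 176.3 + 180) mod 360) − 180 = 49.0°.
Going east by 49.0° from +176.3° passes through 180° before reaching -134.7°.

Yes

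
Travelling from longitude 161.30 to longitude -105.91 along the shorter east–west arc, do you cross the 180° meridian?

Yes

Naïve |-105.91 − 161.30| = 267.21° > 180°, so the shorter arc goes the other way round — across 180°.
Signed shortest Δλ = ((-105.91 − 161.30 + 180) mod 360) − 180 = 92.79°.
Going east by 92.79° from +161.30° passes through 180° before reaching -105.91°.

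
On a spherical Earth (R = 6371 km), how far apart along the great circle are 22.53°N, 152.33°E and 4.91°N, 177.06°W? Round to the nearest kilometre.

3828 km

Δλ = -177.06 − 152.33 = -329.39°; wrapped into (−180°, 180°]: 30.61°.
Δφ = 4.91 − 22.53 = -17.62°.
a = sin²(Δφ/2) + cos φ₁ · cos φ₂ · sin²(Δλ/2) = 0.087577.
c = 2·atan2(√a, √(1−a)) = 0.60087 rad → d = 6371·c ≈ 3828.12 km.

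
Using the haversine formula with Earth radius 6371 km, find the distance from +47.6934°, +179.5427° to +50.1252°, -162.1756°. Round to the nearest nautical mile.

734 nmi

Δλ = -162.1756 − 179.5427 = -341.7183°; wrapped into (−180°, 180°]: 18.2817°.
Δφ = 50.1252 − 47.6934 = 2.4318°.
a = sin²(Δφ/2) + cos φ₁ · cos φ₂ · sin²(Δλ/2) = 0.011341.
c = 2·atan2(√a, √(1−a)) = 0.21339 rad → d = 6371·c ≈ 1359.52 km ≈ 734.08 nmi.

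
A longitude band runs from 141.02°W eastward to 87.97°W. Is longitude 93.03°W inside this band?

Yes

Band width going east from -141.02° to -87.97°: ((-87.97 − -141.02) mod 360) = 53.05°.
Offset of -93.03° east of the west edge: ((-93.03 − -141.02) mod 360) = 47.99°.
47.99° ≤ 53.05° ⇒ inside.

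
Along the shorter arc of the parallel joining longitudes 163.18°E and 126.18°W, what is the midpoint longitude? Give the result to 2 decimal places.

Signed shortest Δλ from +163.18° to -126.18° is +70.64°.
Midpoint longitude = +163.18° + (+70.64°)/2 = +163.18° + 35.32° = +198.50°.
Normalise into (−180°, 180°]: -161.50°.
(The naïve average (+163.18 + -126.18)/2 = 18.5° is on the wrong side of the globe.)

161.50°W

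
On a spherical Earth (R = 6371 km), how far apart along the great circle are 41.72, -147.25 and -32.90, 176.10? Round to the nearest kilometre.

Δλ = 176.10 − -147.25 = 323.35°; wrapped into (−180°, 180°]: -36.65°.
Δφ = -32.90 − 41.72 = -74.62°.
a = sin²(Δφ/2) + cos φ₁ · cos φ₂ · sin²(Δλ/2) = 0.429340.
c = 2·atan2(√a, √(1−a)) = 1.42900 rad → d = 6371·c ≈ 9104.17 km.

9104 km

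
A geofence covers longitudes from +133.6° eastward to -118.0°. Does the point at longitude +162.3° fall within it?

Band width going east from +133.6° to -118.0°: ((-118.0 − 133.6) mod 360) = 108.4°.
Offset of +162.3° east of the west edge: ((162.3 − 133.6) mod 360) = 28.7°.
28.7° ≤ 108.4° ⇒ inside.

Yes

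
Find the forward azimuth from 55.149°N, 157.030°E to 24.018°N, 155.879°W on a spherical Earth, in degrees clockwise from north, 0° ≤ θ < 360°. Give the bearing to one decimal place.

Δλ = -155.879 − 157.030 = -312.909°; wrapped into (−180°, 180°]: 47.091°.
θ = atan2( sin Δλ · cos φ₂ , cos φ₁ · sin φ₂ − sin φ₁ · cos φ₂ · cos Δλ )
  = atan2(0.66902, -0.27776) = 112.547° → normalised to [0°, 360°): 112.547°.

112.5°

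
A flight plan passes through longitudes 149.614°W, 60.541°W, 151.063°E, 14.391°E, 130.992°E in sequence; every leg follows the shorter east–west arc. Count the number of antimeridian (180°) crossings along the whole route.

1

Leg 1: -149.614° → -60.541°, shortest Δλ = 89.073° (east) — does not cross 180°.
Leg 2: -60.541° → +151.063°, shortest Δλ = -148.396° (west) — crosses 180°.
Leg 3: +151.063° → +14.391°, shortest Δλ = -136.672° (west) — does not cross 180°.
Leg 4: +14.391° → +130.992°, shortest Δλ = 116.601° (east) — does not cross 180°.
Total crossings: 1.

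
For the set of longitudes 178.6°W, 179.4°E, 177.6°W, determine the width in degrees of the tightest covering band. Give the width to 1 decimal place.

3.0°

Sort the longitudes: -178.6°, -177.6°, +179.4°.
Eastward gaps between consecutive values (wrapping around): 1.0°, 357.0°, 2.0°.
Largest gap = 357.0° ⇒ minimal covering band is its complement: 360° − 357.0° = 3.0°.
Band runs from +179.4° eastward to -177.6°, crossing the antimeridian.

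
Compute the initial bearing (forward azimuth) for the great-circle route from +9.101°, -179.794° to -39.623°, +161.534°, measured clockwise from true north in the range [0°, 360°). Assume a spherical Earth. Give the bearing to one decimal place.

Δλ = 161.534 − -179.794 = 341.328°; wrapped into (−180°, 180°]: -18.672°.
θ = atan2( sin Δλ · cos φ₂ , cos φ₁ · sin φ₂ − sin φ₁ · cos φ₂ · cos Δλ )
  = atan2(-0.24660, -0.74513) = -161.688° → normalised to [0°, 360°): 198.312°.

198.3°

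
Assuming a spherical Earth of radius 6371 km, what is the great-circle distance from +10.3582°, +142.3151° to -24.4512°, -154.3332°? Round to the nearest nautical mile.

4257 nmi

Δλ = -154.3332 − 142.3151 = -296.6483°; wrapped into (−180°, 180°]: 63.3517°.
Δφ = -24.4512 − 10.3582 = -34.8094°.
a = sin²(Δφ/2) + cos φ₁ · cos φ₂ · sin²(Δλ/2) = 0.336395.
c = 2·atan2(√a, √(1−a)) = 1.23745 rad → d = 6371·c ≈ 7883.77 km ≈ 4256.90 nmi.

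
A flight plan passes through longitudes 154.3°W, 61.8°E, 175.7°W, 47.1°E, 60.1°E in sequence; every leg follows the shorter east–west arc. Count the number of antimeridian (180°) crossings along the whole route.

3

Leg 1: -154.3° → +61.8°, shortest Δλ = -143.9° (west) — crosses 180°.
Leg 2: +61.8° → -175.7°, shortest Δλ = 122.5° (east) — crosses 180°.
Leg 3: -175.7° → +47.1°, shortest Δλ = -137.2° (west) — crosses 180°.
Leg 4: +47.1° → +60.1°, shortest Δλ = 13.0° (east) — does not cross 180°.
Total crossings: 3.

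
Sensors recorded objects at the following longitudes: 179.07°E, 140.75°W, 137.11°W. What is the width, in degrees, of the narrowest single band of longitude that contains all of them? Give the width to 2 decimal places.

Sort the longitudes: -140.75°, -137.11°, +179.07°.
Eastward gaps between consecutive values (wrapping around): 3.64°, 316.18°, 40.18°.
Largest gap = 316.18° ⇒ minimal covering band is its complement: 360° − 316.18° = 43.82°.
Band runs from +179.07° eastward to -137.11°, crossing the antimeridian.

43.82°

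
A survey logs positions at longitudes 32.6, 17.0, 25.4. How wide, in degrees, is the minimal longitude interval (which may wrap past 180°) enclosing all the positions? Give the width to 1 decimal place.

Sort the longitudes: +17.0°, +25.4°, +32.6°.
Eastward gaps between consecutive values (wrapping around): 8.4°, 7.2°, 344.4°.
Largest gap = 344.4° ⇒ minimal covering band is its complement: 360° − 344.4° = 15.6°.
Band runs from +17.0° eastward to +32.6°.

15.6°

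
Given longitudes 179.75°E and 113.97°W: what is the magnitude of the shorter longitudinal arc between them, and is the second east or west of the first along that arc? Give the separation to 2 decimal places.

66.28° east

Raw difference: -113.97 − 179.75 = -293.72°.
Normalise into (−180°, 180°]: -293.72° + 360° = 66.28°.
Positive ⇒ the second point lies to the east; separation 66.28°.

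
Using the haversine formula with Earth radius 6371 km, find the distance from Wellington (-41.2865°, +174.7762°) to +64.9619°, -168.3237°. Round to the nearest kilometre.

Δλ = -168.3237 − 174.7762 = -343.0999°; wrapped into (−180°, 180°]: 16.9001°.
Δφ = 64.9619 − -41.2865 = 106.2484°.
a = sin²(Δφ/2) + cos φ₁ · cos φ₂ · sin²(Δλ/2) = 0.646768.
c = 2·atan2(√a, √(1−a)) = 1.86872 rad → d = 6371·c ≈ 11905.62 km.

11906 km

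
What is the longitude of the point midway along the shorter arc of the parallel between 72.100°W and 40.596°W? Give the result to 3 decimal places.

56.348°W

Signed shortest Δλ from -72.100° to -40.596° is +31.504°.
Midpoint longitude = -72.100° + (+31.504°)/2 = -72.100° + 15.752° = -56.348°.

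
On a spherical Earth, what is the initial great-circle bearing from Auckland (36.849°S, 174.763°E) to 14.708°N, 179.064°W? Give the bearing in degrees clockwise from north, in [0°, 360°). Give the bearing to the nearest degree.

Δλ = -179.064 − 174.763 = -353.827°; wrapped into (−180°, 180°]: 6.173°.
θ = atan2( sin Δλ · cos φ₂ , cos φ₁ · sin φ₂ − sin φ₁ · cos φ₂ · cos Δλ )
  = atan2(0.10401, 0.77986) = 7.596° → normalised to [0°, 360°): 7.596°.

8°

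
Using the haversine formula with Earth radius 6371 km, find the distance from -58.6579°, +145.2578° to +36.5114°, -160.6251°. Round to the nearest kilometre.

11704 km

Δλ = -160.6251 − 145.2578 = -305.8829°; wrapped into (−180°, 180°]: 54.1171°.
Δφ = 36.5114 − -58.6579 = 95.1693°.
a = sin²(Δφ/2) + cos φ₁ · cos φ₂ · sin²(Δλ/2) = 0.631561.
c = 2·atan2(√a, √(1−a)) = 1.83705 rad → d = 6371·c ≈ 11703.87 km.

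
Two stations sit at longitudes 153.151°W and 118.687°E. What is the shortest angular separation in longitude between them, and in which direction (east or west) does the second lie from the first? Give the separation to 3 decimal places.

88.162° west

Raw difference: 118.687 − -153.151 = 271.838°.
Normalise into (−180°, 180°]: 271.838° − 360° = -88.162°.
Negative ⇒ the second point lies to the west; separation 88.162°.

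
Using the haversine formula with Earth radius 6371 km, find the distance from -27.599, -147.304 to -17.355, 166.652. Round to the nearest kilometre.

Δλ = 166.652 − -147.304 = 313.956°; wrapped into (−180°, 180°]: -46.044°.
Δφ = -17.355 − -27.599 = 10.244°.
a = sin²(Δφ/2) + cos φ₁ · cos φ₂ · sin²(Δλ/2) = 0.137343.
c = 2·atan2(√a, √(1−a)) = 0.75931 rad → d = 6371·c ≈ 4837.54 km.

4838 km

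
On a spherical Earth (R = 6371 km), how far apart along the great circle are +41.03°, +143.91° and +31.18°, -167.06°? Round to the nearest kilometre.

4478 km

Δλ = -167.06 − 143.91 = -310.97°; wrapped into (−180°, 180°]: 49.03°.
Δφ = 31.18 − 41.03 = -9.85°.
a = sin²(Δφ/2) + cos φ₁ · cos φ₂ · sin²(Δλ/2) = 0.118487.
c = 2·atan2(√a, √(1−a)) = 0.70281 rad → d = 6371·c ≈ 4477.63 km.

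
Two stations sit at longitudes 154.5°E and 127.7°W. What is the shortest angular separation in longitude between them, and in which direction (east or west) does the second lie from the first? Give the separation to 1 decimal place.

77.8° east

Raw difference: -127.7 − 154.5 = -282.2°.
Normalise into (−180°, 180°]: -282.2° + 360° = 77.8°.
Positive ⇒ the second point lies to the east; separation 77.8°.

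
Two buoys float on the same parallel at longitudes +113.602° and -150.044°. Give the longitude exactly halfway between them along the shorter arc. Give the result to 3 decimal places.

Signed shortest Δλ from +113.602° to -150.044° is +96.354°.
Midpoint longitude = +113.602° + (+96.354°)/2 = +113.602° + 48.177° = +161.779°.
(The naïve average (+113.602 + -150.044)/2 = -18.221° is on the wrong side of the globe.)

+161.779°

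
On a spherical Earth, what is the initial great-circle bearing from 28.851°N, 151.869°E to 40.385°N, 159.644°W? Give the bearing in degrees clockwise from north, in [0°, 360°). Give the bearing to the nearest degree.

60°

Δλ = -159.644 − 151.869 = -311.513°; wrapped into (−180°, 180°]: 48.487°.
θ = atan2( sin Δλ · cos φ₂ , cos φ₁ · sin φ₂ − sin φ₁ · cos φ₂ · cos Δλ )
  = atan2(0.57037, 0.32389) = 60.409° → normalised to [0°, 360°): 60.409°.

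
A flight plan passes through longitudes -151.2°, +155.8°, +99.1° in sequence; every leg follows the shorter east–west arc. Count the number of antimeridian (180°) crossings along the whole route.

Leg 1: -151.2° → +155.8°, shortest Δλ = -53.0° (west) — crosses 180°.
Leg 2: +155.8° → +99.1°, shortest Δλ = -56.7° (west) — does not cross 180°.
Total crossings: 1.

1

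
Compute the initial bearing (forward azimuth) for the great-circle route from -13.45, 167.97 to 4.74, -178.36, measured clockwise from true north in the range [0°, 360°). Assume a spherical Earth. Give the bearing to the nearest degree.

38°

Δλ = -178.36 − 167.97 = -346.33°; wrapped into (−180°, 180°]: 13.67°.
θ = atan2( sin Δλ · cos φ₂ , cos φ₁ · sin φ₂ − sin φ₁ · cos φ₂ · cos Δλ )
  = atan2(0.23552, 0.30560) = 37.621° → normalised to [0°, 360°): 37.621°.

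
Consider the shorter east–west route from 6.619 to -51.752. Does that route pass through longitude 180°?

No

Signed shortest Δλ = ((-51.752 − 6.619 + 180) mod 360) − 180 = -58.371°.
Going west by 58.371° from +6.619° reaches -51.752° without touching 180°.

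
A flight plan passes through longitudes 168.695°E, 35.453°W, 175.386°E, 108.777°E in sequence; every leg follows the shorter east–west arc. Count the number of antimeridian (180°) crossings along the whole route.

2

Leg 1: +168.695° → -35.453°, shortest Δλ = 155.852° (east) — crosses 180°.
Leg 2: -35.453° → +175.386°, shortest Δλ = -149.161° (west) — crosses 180°.
Leg 3: +175.386° → +108.777°, shortest Δλ = -66.609° (west) — does not cross 180°.
Total crossings: 2.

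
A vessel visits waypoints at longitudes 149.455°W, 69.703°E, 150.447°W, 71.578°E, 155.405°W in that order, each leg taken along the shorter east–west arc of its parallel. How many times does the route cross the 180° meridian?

4

Leg 1: -149.455° → +69.703°, shortest Δλ = -140.842° (west) — crosses 180°.
Leg 2: +69.703° → -150.447°, shortest Δλ = 139.85° (east) — crosses 180°.
Leg 3: -150.447° → +71.578°, shortest Δλ = -137.975° (west) — crosses 180°.
Leg 4: +71.578° → -155.405°, shortest Δλ = 133.017° (east) — crosses 180°.
Total crossings: 4.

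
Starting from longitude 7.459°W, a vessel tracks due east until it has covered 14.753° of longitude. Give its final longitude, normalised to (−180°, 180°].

Start at -7.459°; shift +14.753° → +7.294°.
+7.294° already lies in (−180°, 180°].

7.294°E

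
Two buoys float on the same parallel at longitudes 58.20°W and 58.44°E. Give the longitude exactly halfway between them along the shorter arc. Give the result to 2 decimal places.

Signed shortest Δλ from -58.20° to +58.44° is +116.64°.
Midpoint longitude = -58.20° + (+116.64°)/2 = -58.20° + 58.32° = +0.12°.

0.12°E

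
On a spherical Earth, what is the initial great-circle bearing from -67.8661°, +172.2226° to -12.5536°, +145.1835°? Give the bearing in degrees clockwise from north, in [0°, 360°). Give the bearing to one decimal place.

Δλ = 145.1835 − 172.2226 = -27.0391°.
θ = atan2( sin Δλ · cos φ₂ , cos φ₁ · sin φ₂ − sin φ₁ · cos φ₂ · cos Δλ )
  = atan2(-0.44373, 0.72344) = -31.523° → normalised to [0°, 360°): 328.477°.

328.5°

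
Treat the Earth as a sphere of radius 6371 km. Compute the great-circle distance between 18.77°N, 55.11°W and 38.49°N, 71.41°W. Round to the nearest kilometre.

2700 km

Δλ = -71.41 − -55.11 = -16.30°.
Δφ = 38.49 − 18.77 = 19.72°.
a = sin²(Δφ/2) + cos φ₁ · cos φ₂ · sin²(Δλ/2) = 0.044218.
c = 2·atan2(√a, √(1−a)) = 0.42372 rad → d = 6371·c ≈ 2699.53 km.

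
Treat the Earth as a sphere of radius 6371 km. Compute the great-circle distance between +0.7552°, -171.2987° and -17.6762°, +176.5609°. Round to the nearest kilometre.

2443 km

Δλ = 176.5609 − -171.2987 = 347.8596°; wrapped into (−180°, 180°]: -12.1404°.
Δφ = -17.6762 − 0.7552 = -18.4314°.
a = sin²(Δφ/2) + cos φ₁ · cos φ₂ · sin²(Δλ/2) = 0.036302.
c = 2·atan2(√a, √(1−a)) = 0.38341 rad → d = 6371·c ≈ 2442.68 km.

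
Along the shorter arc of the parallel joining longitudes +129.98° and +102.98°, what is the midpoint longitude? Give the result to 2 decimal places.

+116.48°

Signed shortest Δλ from +129.98° to +102.98° is -27.00°.
Midpoint longitude = +129.98° + (-27.00°)/2 = +129.98° − 13.50° = +116.48°.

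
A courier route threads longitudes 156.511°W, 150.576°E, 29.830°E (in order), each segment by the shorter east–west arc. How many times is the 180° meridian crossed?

1

Leg 1: -156.511° → +150.576°, shortest Δλ = -52.913° (west) — crosses 180°.
Leg 2: +150.576° → +29.830°, shortest Δλ = -120.746° (west) — does not cross 180°.
Total crossings: 1.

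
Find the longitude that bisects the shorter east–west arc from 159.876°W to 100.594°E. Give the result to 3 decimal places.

150.359°E

Signed shortest Δλ from -159.876° to +100.594° is -99.530°.
Midpoint longitude = -159.876° + (-99.530°)/2 = -159.876° − 49.765° = -209.641°.
Normalise into (−180°, 180°]: +150.359°.
(The naïve average (-159.876 + +100.594)/2 = -29.641° is on the wrong side of the globe.)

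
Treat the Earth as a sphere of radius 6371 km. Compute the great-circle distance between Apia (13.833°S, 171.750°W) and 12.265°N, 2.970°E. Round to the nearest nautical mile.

10484 nmi

Δλ = 2.970 − -171.750 = 174.720°.
Δφ = 12.265 − -13.833 = 26.098°.
a = sin²(Δφ/2) + cos φ₁ · cos φ₂ · sin²(Δλ/2) = 0.997800.
c = 2·atan2(√a, √(1−a)) = 3.04774 rad → d = 6371·c ≈ 19417.18 km ≈ 10484.44 nmi.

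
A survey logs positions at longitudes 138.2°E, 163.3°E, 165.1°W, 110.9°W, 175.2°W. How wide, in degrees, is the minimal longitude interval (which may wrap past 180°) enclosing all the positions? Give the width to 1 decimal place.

Sort the longitudes: -175.2°, -165.1°, -110.9°, +138.2°, +163.3°.
Eastward gaps between consecutive values (wrapping around): 10.1°, 54.2°, 249.1°, 25.1°, 21.5°.
Largest gap = 249.1° ⇒ minimal covering band is its complement: 360° − 249.1° = 110.9°.
Band runs from +138.2° eastward to -110.9°, crossing the antimeridian.

110.9°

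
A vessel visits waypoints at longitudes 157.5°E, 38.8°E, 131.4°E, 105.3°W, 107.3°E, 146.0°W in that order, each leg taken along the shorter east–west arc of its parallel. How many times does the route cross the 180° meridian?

3

Leg 1: +157.5° → +38.8°, shortest Δλ = -118.7° (west) — does not cross 180°.
Leg 2: +38.8° → +131.4°, shortest Δλ = 92.6° (east) — does not cross 180°.
Leg 3: +131.4° → -105.3°, shortest Δλ = 123.3° (east) — crosses 180°.
Leg 4: -105.3° → +107.3°, shortest Δλ = -147.4° (west) — crosses 180°.
Leg 5: +107.3° → -146.0°, shortest Δλ = 106.7° (east) — crosses 180°.
Total crossings: 3.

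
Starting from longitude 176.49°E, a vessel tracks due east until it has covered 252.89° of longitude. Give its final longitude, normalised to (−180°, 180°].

69.38°E

Start at +176.49°; shift +252.89° → +429.38°.
+429.38° lies outside (−180°, 180°]; subtract 360° → +69.38°.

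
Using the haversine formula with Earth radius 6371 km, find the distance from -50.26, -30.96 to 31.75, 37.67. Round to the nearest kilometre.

Δλ = 37.67 − -30.96 = 68.63°.
Δφ = 31.75 − -50.26 = 82.01°.
a = sin²(Δφ/2) + cos φ₁ · cos φ₂ · sin²(Δλ/2) = 0.603270.
c = 2·atan2(√a, √(1−a)) = 1.77883 rad → d = 6371·c ≈ 11332.95 km.

11333 km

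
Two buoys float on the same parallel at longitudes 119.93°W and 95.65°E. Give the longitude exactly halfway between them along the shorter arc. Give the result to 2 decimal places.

167.86°E

Signed shortest Δλ from -119.93° to +95.65° is -144.42°.
Midpoint longitude = -119.93° + (-144.42°)/2 = -119.93° − 72.21° = -192.14°.
Normalise into (−180°, 180°]: +167.86°.
(The naïve average (-119.93 + +95.65)/2 = -12.14° is on the wrong side of the globe.)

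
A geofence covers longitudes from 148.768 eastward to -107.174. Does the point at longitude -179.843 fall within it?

Yes

Band width going east from +148.768° to -107.174°: ((-107.174 − 148.768) mod 360) = 104.058°.
Offset of -179.843° east of the west edge: ((-179.843 − 148.768) mod 360) = 31.389°.
31.389° ≤ 104.058° ⇒ inside.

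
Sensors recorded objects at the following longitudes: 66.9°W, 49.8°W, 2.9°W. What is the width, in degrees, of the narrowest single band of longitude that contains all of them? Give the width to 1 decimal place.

64.0°

Sort the longitudes: -66.9°, -49.8°, -2.9°.
Eastward gaps between consecutive values (wrapping around): 17.1°, 46.9°, 296.0°.
Largest gap = 296.0° ⇒ minimal covering band is its complement: 360° − 296.0° = 64.0°.
Band runs from -66.9° eastward to -2.9°.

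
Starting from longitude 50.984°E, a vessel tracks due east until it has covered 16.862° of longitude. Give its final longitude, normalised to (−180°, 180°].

67.846°E

Start at +50.984°; shift +16.862° → +67.846°.
+67.846° already lies in (−180°, 180°].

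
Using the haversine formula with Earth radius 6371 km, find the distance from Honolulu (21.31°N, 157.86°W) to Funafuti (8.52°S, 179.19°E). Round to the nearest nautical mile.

Δλ = 179.19 − -157.86 = 337.05°; wrapped into (−180°, 180°]: -22.95°.
Δφ = -8.52 − 21.31 = -29.83°.
a = sin²(Δφ/2) + cos φ₁ · cos φ₂ · sin²(Δλ/2) = 0.102712.
c = 2·atan2(√a, √(1−a)) = 0.65249 rad → d = 6371·c ≈ 4156.99 km ≈ 2244.60 nmi.

2245 nmi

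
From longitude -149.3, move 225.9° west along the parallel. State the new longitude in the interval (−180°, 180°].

Start at -149.3°; shift −225.9° → -375.2°.
-375.2° lies outside (−180°, 180°]; add 360° → -15.2°.

-15.2°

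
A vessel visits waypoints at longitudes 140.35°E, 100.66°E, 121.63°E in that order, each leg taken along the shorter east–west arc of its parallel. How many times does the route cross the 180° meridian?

0

Leg 1: +140.35° → +100.66°, shortest Δλ = -39.69° (west) — does not cross 180°.
Leg 2: +100.66° → +121.63°, shortest Δλ = 20.97° (east) — does not cross 180°.
Total crossings: 0.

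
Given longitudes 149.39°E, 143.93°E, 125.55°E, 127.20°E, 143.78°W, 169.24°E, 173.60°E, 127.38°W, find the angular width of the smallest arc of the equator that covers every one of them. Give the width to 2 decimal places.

107.07°

Sort the longitudes: -143.78°, -127.38°, +125.55°, +127.20°, +143.93°, +149.39°, +169.24°, +173.60°.
Eastward gaps between consecutive values (wrapping around): 16.40°, 252.93°, 1.65°, 16.73°, 5.46°, 19.85°, 4.36°, 42.62°.
Largest gap = 252.93° ⇒ minimal covering band is its complement: 360° − 252.93° = 107.07°.
Band runs from +125.55° eastward to -127.38°, crossing the antimeridian.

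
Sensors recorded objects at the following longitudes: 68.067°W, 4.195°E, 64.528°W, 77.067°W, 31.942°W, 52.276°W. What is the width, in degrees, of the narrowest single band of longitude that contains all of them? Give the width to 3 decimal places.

81.262°

Sort the longitudes: -77.067°, -68.067°, -64.528°, -52.276°, -31.942°, +4.195°.
Eastward gaps between consecutive values (wrapping around): 9.000°, 3.539°, 12.252°, 20.334°, 36.137°, 278.738°.
Largest gap = 278.738° ⇒ minimal covering band is its complement: 360° − 278.738° = 81.262°.
Band runs from -77.067° eastward to +4.195°.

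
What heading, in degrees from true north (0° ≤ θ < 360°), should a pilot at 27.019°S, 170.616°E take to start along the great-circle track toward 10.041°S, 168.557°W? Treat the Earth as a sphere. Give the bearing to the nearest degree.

Δλ = -168.557 − 170.616 = -339.173°; wrapped into (−180°, 180°]: 20.827°.
θ = atan2( sin Δλ · cos φ₂ , cos φ₁ · sin φ₂ − sin φ₁ · cos φ₂ · cos Δλ )
  = atan2(0.35010, 0.26278) = 53.109° → normalised to [0°, 360°): 53.109°.

53°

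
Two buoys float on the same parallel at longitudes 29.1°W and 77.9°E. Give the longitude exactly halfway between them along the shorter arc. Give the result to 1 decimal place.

Signed shortest Δλ from -29.1° to +77.9° is +107.0°.
Midpoint longitude = -29.1° + (+107.0°)/2 = -29.1° + 53.5° = +24.4°.

24.4°E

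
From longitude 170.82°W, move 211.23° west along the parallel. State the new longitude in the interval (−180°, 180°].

22.05°W

Start at -170.82°; shift −211.23° → -382.05°.
-382.05° lies outside (−180°, 180°]; add 360° → -22.05°.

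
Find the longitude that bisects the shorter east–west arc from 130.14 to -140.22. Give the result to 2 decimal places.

Signed shortest Δλ from +130.14° to -140.22° is +89.64°.
Midpoint longitude = +130.14° + (+89.64°)/2 = +130.14° + 44.82° = +174.96°.
(The naïve average (+130.14 + -140.22)/2 = -5.04° is on the wrong side of the globe.)

+174.96°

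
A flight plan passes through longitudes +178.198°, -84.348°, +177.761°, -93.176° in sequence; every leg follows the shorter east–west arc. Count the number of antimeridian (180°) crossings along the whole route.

3

Leg 1: +178.198° → -84.348°, shortest Δλ = 97.454° (east) — crosses 180°.
Leg 2: -84.348° → +177.761°, shortest Δλ = -97.891° (west) — crosses 180°.
Leg 3: +177.761° → -93.176°, shortest Δλ = 89.063° (east) — crosses 180°.
Total crossings: 3.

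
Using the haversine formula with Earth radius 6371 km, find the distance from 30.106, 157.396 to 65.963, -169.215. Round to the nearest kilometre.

Δλ = -169.215 − 157.396 = -326.611°; wrapped into (−180°, 180°]: 33.389°.
Δφ = 65.963 − 30.106 = 35.857°.
a = sin²(Δφ/2) + cos φ₁ · cos φ₂ · sin²(Δλ/2) = 0.123839.
c = 2·atan2(√a, √(1−a)) = 0.71922 rad → d = 6371·c ≈ 4582.12 km.

4582 km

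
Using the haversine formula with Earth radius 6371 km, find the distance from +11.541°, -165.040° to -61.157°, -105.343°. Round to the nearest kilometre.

Δλ = -105.343 − -165.040 = 59.697°.
Δφ = -61.157 − 11.541 = -72.698°.
a = sin²(Δφ/2) + cos φ₁ · cos φ₂ · sin²(Δλ/2) = 0.468380.
c = 2·atan2(√a, √(1−a)) = 1.50751 rad → d = 6371·c ≈ 9604.37 km.

9604 km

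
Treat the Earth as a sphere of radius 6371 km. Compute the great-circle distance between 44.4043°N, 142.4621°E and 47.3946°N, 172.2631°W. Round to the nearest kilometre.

3470 km

Δλ = -172.2631 − 142.4621 = -314.7252°; wrapped into (−180°, 180°]: 45.2748°.
Δφ = 47.3946 − 44.4043 = 2.9903°.
a = sin²(Δφ/2) + cos φ₁ · cos φ₂ · sin²(Δλ/2) = 0.072328.
c = 2·atan2(√a, √(1−a)) = 0.54458 rad → d = 6371·c ≈ 3469.53 km.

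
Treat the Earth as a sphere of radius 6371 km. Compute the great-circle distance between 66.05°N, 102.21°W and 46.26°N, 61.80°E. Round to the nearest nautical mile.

4024 nmi

Δλ = 61.80 − -102.21 = 164.01°.
Δφ = 46.26 − 66.05 = -19.79°.
a = sin²(Δφ/2) + cos φ₁ · cos φ₂ · sin²(Δλ/2) = 0.304762.
c = 2·atan2(√a, √(1−a)) = 1.16965 rad → d = 6371·c ≈ 7451.82 km ≈ 4023.66 nmi.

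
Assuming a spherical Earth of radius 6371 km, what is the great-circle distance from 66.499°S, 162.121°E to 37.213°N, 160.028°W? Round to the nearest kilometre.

Δλ = -160.028 − 162.121 = -322.149°; wrapped into (−180°, 180°]: 37.851°.
Δφ = 37.213 − -66.499 = 103.712°.
a = sin²(Δφ/2) + cos φ₁ · cos φ₂ · sin²(Δλ/2) = 0.651928.
c = 2·atan2(√a, √(1−a)) = 1.87953 rad → d = 6371·c ≈ 11974.51 km.

11975 km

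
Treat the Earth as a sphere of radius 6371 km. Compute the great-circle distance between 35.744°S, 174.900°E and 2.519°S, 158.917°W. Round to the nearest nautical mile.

2469 nmi

Δλ = -158.917 − 174.900 = -333.817°; wrapped into (−180°, 180°]: 26.183°.
Δφ = -2.519 − -35.744 = 33.225°.
a = sin²(Δφ/2) + cos φ₁ · cos φ₂ · sin²(Δλ/2) = 0.123338.
c = 2·atan2(√a, √(1−a)) = 0.71770 rad → d = 6371·c ≈ 4572.44 km ≈ 2468.92 nmi.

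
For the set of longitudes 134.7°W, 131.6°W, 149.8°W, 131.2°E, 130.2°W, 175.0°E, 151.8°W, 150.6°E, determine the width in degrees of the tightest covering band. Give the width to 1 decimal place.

Sort the longitudes: -151.8°, -149.8°, -134.7°, -131.6°, -130.2°, +131.2°, +150.6°, +175.0°.
Eastward gaps between consecutive values (wrapping around): 2.0°, 15.1°, 3.1°, 1.4°, 261.4°, 19.4°, 24.4°, 33.2°.
Largest gap = 261.4° ⇒ minimal covering band is its complement: 360° − 261.4° = 98.6°.
Band runs from +131.2° eastward to -130.2°, crossing the antimeridian.

98.6°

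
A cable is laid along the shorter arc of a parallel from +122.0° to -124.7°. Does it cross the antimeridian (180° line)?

Yes

Naïve |-124.7 − 122.0| = 246.7° > 180°, so the shorter arc goes the other way round — across 180°.
Signed shortest Δλ = ((-124.7 − 122.0 + 180) mod 360) − 180 = 113.3°.
Going east by 113.3° from +122.0° passes through 180° before reaching -124.7°.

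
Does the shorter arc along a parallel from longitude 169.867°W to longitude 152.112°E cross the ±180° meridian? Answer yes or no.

Yes

Naïve |152.112 − -169.867| = 321.979° > 180°, so the shorter arc goes the other way round — across 180°.
Signed shortest Δλ = ((152.112 − -169.867 + 180) mod 360) − 180 = -38.021°.
Going west by 38.021° from -169.867° passes through 180° before reaching +152.112°.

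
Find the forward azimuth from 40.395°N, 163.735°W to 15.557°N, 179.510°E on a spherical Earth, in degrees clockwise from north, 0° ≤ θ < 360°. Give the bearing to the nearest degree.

Δλ = 179.510 − -163.735 = 343.245°; wrapped into (−180°, 180°]: -16.755°.
θ = atan2( sin Δλ · cos φ₂ , cos φ₁ · sin φ₂ − sin φ₁ · cos φ₂ · cos Δλ )
  = atan2(-0.27772, -0.39355) = -144.790° → normalised to [0°, 360°): 215.210°.

215°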